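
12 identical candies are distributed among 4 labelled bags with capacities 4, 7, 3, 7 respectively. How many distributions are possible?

122

By stars and bars, unrestricted non-negative solutions to x_1+…+x_4 = 12 number C(12+3,3) = 455.
Subtract solutions that violate a single cap (substitute x_i' = x_i − (cap_i+1)): x_1 ≥ 5 gives C(10,3) = 120; x_2 ≥ 8 gives C(7,3) = 35; x_3 ≥ 4 gives C(11,3) = 165; x_4 ≥ 8 gives C(7,3) = 35. Together 355.
Add back pairs where two caps are both exceeded: 0 + 20 + 0 + 1 + 0 + 1 = 22.
By inclusion–exclusion the count is 455 − 355 + 22 = 122.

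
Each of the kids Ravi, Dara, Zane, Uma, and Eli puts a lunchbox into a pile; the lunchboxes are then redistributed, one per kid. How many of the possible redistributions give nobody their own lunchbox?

This is the derangement count D_5: permutations of 5 items with no fixed point.
By inclusion–exclusion this is Σ_{j=0}^{5} (−1)^j C(5,j)·(5−j)!.
Computing: 120 − 120 + 60 − 20 + 5 − 1 = 44.

44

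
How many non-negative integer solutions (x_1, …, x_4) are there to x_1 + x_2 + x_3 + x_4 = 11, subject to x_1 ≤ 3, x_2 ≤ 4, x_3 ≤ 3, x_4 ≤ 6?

Without the upper bounds there are C(14,3) = 364 ways to split 11 among 4 variables.
Subtract solutions that violate a single cap (substitute x_i' = x_i − (cap_i+1)): x_1 ≥ 4 gives C(10,3) = 120; x_2 ≥ 5 gives C(9,3) = 84; x_3 ≥ 4 gives C(10,3) = 120; x_4 ≥ 7 gives C(7,3) = 35. Together 359.
Add back pairs where two caps are both exceeded: 10 + 20 + 1 + 10 + 0 + 1 = 42.
By inclusion–exclusion the count is 364 − 359 + 42 = 47.

47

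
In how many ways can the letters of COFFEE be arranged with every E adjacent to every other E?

60

Treat the 2 copies of E as a single block. The multiset to arrange is then {EE, C, F, F, O}, 5 items in all.
That gives (5)!/(2!) = 60 arrangements.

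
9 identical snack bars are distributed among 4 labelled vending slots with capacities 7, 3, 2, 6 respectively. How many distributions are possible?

76

Ignoring the caps, the number of non-negative solutions to x_1+…+x_4 = 9 is C(12,3) = 220.
Subtract solutions that violate a single cap (substitute x_i' = x_i − (cap_i+1)): x_1 ≥ 8 gives C(4,3) = 4; x_2 ≥ 4 gives C(8,3) = 56; x_3 ≥ 3 gives C(9,3) = 84; x_4 ≥ 7 gives C(5,3) = 10. Together 154.
Add back pairs where two caps are both exceeded: 0 + 0 + 0 + 10 + 0 + 0 = 10.
By inclusion–exclusion the count is 220 − 154 + 10 = 76.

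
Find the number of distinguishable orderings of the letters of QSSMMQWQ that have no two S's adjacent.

There are 8!/(3!·2!·2!) = 1680 arrangements of QSSMMQWQ in total.
If the two S's are adjacent, glue them into one block, leaving 7 items to arrange: (7)!/(3!·2!) = 420 ways.
Subtracting, 1680 − 420 = 1260 arrangements keep the S's apart.

1260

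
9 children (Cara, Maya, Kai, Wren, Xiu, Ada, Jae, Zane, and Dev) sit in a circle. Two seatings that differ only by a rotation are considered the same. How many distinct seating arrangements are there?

40320

Seat Cara anywhere (absorbing the rotational symmetry), then permute the other 8: (8)! = 40320.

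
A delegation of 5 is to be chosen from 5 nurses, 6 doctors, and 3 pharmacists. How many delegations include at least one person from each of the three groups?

1365

Unrestricted: C(14,5) = 2002 ways to pick any 5 of the 14.
Subtract selections that omit an entire group: no nurses → C(9,5) = 126; no doctors → C(8,5) = 56; no pharmacists → C(11,5) = 462.
Add back selections omitting two groups (i.e. drawn from a single group): C(5,5) + C(6,5) + C(3,5) = 7.
By inclusion–exclusion: 2002 − 644 + 7 = 1365.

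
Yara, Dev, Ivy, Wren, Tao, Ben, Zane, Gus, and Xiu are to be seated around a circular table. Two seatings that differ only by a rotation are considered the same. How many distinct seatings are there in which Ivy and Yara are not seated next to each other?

All circular seatings of 9 people number (8)! = 40320.
Those with Ivy next to Yara: fuse the pair into one unit and seat 8 units around a circle — 2·(7)! = 10080.
Subtracting, 40320 − 10080 = 30240.

30240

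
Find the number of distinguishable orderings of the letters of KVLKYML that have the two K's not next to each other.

900

There are 7!/(2!·2!) = 1260 arrangements of KVLKYML in total.
If the two K's are adjacent, glue them into one block, leaving 6 items to arrange: (6)!/(2!) = 360 ways.
Subtracting, 1260 − 360 = 900 arrangements keep the K's apart.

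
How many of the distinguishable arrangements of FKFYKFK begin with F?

Fix F in the first position and arrange the remaining 6 letters.
Those 6 letters have F appearing twice and K appearing 3 times, giving (6)!/(3!·2!) = 60.

60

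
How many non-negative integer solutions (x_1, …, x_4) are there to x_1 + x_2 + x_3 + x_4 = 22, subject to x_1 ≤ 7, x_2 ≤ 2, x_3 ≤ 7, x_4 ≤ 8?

10

Without the upper bounds there are C(25,3) = 2300 ways to split 22 among 4 variables.
Subtract solutions that violate a single cap (substitute x_i' = x_i − (cap_i+1)): x_1 ≥ 8 gives C(17,3) = 680; x_2 ≥ 3 gives C(22,3) = 1540; x_3 ≥ 8 gives C(17,3) = 680; x_4 ≥ 9 gives C(16,3) = 560. Together 3460.
Add back pairs where two caps are both exceeded: 364 + 84 + 56 + 364 + 286 + 56 = 1210.
Subtract triples: 20 + 10 + 0 + 10 = 40.
By inclusion–exclusion the count is 2300 − 3460 + 1210 − 40 = 10.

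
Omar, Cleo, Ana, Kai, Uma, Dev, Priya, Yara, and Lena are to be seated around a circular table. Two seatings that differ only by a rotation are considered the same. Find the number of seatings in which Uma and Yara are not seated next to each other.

30240

All circular seatings of 9 people number (8)! = 40320.
Seatings with Uma beside Yara: treat them as a block with 2 internal orders, giving 2 × (7)! = 10080.
Subtracting, 40320 − 10080 = 30240.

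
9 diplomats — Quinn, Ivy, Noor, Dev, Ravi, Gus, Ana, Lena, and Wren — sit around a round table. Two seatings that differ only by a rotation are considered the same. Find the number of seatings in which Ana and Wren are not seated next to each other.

30240

Without the restriction there are (8)! = 40320 seatings.
Those with Ana next to Wren: fuse the pair into one unit and seat 8 units around a circle — 2·(7)! = 10080.
Subtracting, 40320 − 10080 = 30240.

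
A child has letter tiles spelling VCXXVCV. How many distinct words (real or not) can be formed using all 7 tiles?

The 7 letters of VCXXVCV have repeats: C appearing twice, V appearing 3 times, and X appearing twice.
Dividing 7! = 5040 by 3!·2!·2! = 24 for the repeated letters gives 210.

210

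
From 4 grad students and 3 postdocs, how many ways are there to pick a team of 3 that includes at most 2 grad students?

Split by how many grad students are chosen (0 through 2).
Sum: C(4,0)·C(3,3) + C(4,1)·C(3,2) + C(4,2)·C(3,1) = 1 + 12 + 18 = 31.

31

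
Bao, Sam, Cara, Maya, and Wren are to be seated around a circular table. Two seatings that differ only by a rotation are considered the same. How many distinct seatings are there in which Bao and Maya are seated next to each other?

12

Glue Bao and Maya into a block (2 internal orders). Seating 4 units around a circle gives (3)! arrangements.
So 2 × (3)! = 2 × 6 = 12.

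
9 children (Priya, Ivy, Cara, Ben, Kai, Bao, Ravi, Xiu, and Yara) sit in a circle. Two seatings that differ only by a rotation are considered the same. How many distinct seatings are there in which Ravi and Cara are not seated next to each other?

All circular seatings of 9 people number (8)! = 40320.
Those with Ravi next to Cara: fuse the pair into one unit and seat 8 units around a circle — 2·(7)! = 10080.
Subtracting, 40320 − 10080 = 30240.

30240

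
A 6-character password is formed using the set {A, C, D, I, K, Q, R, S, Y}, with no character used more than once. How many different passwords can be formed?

60480

With no repetition, fill the 6 characters in order: 9 choices, then 8, down to 4.
9 × 8 × 7 × 6 × 5 × 4 = 60480.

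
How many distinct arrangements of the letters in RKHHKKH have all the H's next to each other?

Treat the 3 copies of H as a single block. The multiset to arrange is then {HHH, K, K, K, R}, 5 items in all.
That gives (5)!/(3!) = 20 arrangements.

20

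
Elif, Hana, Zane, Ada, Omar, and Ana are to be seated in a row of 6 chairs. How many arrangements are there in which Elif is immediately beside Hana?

Glue Elif and Hana into one block (2 internal orders), leaving 5 units to arrange in a row.
That gives 2 × 5! = 2 × 120 = 240.

240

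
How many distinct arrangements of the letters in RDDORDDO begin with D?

Fix D in the first position and arrange the remaining 7 letters.
Those 7 letters have D appearing 3 times, O appearing twice, and R appearing twice, giving (7)!/(3!·2!·2!) = 210.

210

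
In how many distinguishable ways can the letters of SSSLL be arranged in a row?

10

Letter multiplicities in SSSLL: L×2, S×3.
So there are 5! / (3!·2!) = 10 distinguishable arrangements.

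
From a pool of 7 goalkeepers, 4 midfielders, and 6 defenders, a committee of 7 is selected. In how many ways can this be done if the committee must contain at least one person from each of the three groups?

With no constraint there are C(17,7) = 19448 possible selections.
Subtract selections that omit an entire group: no goalkeepers → C(10,7) = 120; no midfielders → C(13,7) = 1716; no defenders → C(11,7) = 330.
Add back selections omitting two groups (i.e. drawn from a single group): C(7,7) + C(4,7) + C(6,7) = 1.
By inclusion–exclusion: 19448 − 2166 + 1 = 17283.

17283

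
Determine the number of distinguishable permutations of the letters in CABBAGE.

Letter multiplicities in CABBAGE: A×2, B×2, C×1, E×1, G×1.
So there are 7! / (2!·2!) = 1260 distinguishable arrangements.

1260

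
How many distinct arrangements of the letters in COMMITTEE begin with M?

With the first slot taken by M, it remains to arrange the other 8 letters (COMITTEE).
Those 8 letters have E appearing twice and T appearing twice, giving (8)!/(2!·2!) = 10080.

10080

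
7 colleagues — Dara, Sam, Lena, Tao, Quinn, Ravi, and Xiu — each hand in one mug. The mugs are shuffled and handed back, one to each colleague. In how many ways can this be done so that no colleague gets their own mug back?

1854

Let Aᵢ be the assignments in which colleague i gets their own mug. We want the size of the complement of A₁∪…∪A_7.
By inclusion–exclusion this is Σ_{j=0}^{7} (−1)^j C(7,j)·(7−j)!.
Computing: 5040 − 5040 + 2520 − 840 + 210 − 42 + 7 − 1 = 1854.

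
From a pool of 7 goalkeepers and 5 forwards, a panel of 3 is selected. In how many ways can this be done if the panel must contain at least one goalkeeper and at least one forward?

Unrestricted: C(12,3) = 220 ways to pick any 3 of the 12.
Subtract selections that omit an entire group: no goalkeepers → C(5,3) = 10; no forwards → C(7,3) = 35.
Both groups omitted at once is impossible, so 220 − 45 = 175.

175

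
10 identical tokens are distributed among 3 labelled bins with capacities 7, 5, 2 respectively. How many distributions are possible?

By stars and bars, unrestricted non-negative solutions to x_1+…+x_3 = 10 number C(10+2,2) = 66.
Subtract solutions that violate a single cap (substitute x_i' = x_i − (cap_i+1)): x_1 ≥ 8 gives C(4,2) = 6; x_2 ≥ 6 gives C(6,2) = 15; x_3 ≥ 3 gives C(9,2) = 36. Together 57.
Add back pairs where two caps are both exceeded: 0 + 0 + 3 = 3.
By inclusion–exclusion the count is 66 − 57 + 3 = 12.

12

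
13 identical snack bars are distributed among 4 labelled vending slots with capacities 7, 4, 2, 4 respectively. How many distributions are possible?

Without the upper bounds there are C(16,3) = 560 ways to split 13 among 4 vending slots.
Subtract solutions that violate a single cap (substitute x_i' = x_i − (cap_i+1)): x_1 ≥ 8 gives C(8,3) = 56; x_2 ≥ 5 gives C(11,3) = 165; x_3 ≥ 3 gives C(13,3) = 286; x_4 ≥ 5 gives C(11,3) = 165. Together 672.
Add back pairs where two caps are both exceeded: 1 + 10 + 1 + 56 + 20 + 56 = 144.
Subtract triples: 0 + 0 + 0 + 1 = 1.
By inclusion–exclusion the count is 560 − 672 + 144 − 1 = 31.

31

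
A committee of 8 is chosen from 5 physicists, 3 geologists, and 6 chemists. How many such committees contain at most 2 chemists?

469

Split by how many chemists are chosen (0 through 2).
Sum: C(6,0)·C(8,8) + C(6,1)·C(8,7) + C(6,2)·C(8,6) = 1 + 48 + 420 = 469.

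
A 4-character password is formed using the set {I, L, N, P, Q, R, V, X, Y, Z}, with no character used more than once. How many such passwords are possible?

Choose and order 4 of the 10 symbols: the first character has 10 options, the next 9, then 8, 7.
10 × 9 × 8 × 7 = 5040.

5040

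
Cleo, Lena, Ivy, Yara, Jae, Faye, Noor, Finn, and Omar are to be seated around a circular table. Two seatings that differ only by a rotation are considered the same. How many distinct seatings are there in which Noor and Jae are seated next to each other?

10080

Glue Noor and Jae into a block (2 internal orders). Seating 8 units around a circle gives (7)! arrangements.
So 2 × (7)! = 2 × 5040 = 10080.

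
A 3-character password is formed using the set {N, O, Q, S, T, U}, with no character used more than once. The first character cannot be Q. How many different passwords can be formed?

100

The first character has 6−1 = 5 choices (anything except Q).
The remaining 2 characters are filled from the other 5 symbols without repetition: 5 × 4 = 20.
Total: 5 × 20 = 100.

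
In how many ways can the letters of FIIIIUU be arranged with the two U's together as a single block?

Treat the 2 copies of U as a single block. The multiset to arrange is then {UU, F, I, I, I, I}, 6 items in all.
That gives (6)!/(4!) = 30 arrangements.

30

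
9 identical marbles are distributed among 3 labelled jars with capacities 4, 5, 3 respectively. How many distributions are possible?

10

Without the upper bounds there are C(11,2) = 55 ways to split 9 among 3 jars.
Subtract solutions that violate a single cap (substitute x_i' = x_i − (cap_i+1)): x_1 ≥ 5 gives C(6,2) = 15; x_2 ≥ 6 gives C(5,2) = 10; x_3 ≥ 4 gives C(7,2) = 21. Together 46.
Add back pairs where two caps are both exceeded: 0 + 1 + 0 = 1.
By inclusion–exclusion the count is 55 − 46 + 1 = 10.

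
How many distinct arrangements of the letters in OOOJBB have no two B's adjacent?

Total arrangements of OOOJBB: 6!/(3!·2!) = 60.
If the two B's are adjacent, glue them into one block, leaving 5 items to arrange: (5)!/(3!) = 20 ways.
Subtracting, 60 − 20 = 40 arrangements keep the B's apart.

40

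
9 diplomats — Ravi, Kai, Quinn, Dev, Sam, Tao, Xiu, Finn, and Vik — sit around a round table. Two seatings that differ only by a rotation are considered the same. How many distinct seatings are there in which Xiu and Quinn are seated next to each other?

Treat {Xiu, Quinn} as one unit (2 internal orders) and seat the resulting 8 units around the table: (7)! circular arrangements.
So 2 × (7)! = 2 × 5040 = 10080.

10080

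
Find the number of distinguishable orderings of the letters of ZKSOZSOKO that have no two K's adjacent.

5880

There are 9!/(3!·2!·2!·2!) = 7560 arrangements of ZKSOZSOKO in total.
If the two K's are adjacent, glue them into one block, leaving 8 items to arrange: (8)!/(3!·2!·2!) = 1680 ways.
Subtracting, 7560 − 1680 = 5880 arrangements keep the K's apart.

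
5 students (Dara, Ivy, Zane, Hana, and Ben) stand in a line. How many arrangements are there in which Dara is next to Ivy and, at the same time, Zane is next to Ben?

Treat {Dara,Ivy} as one block (2 orders) and {Zane,Ben} as another (2 orders).
That leaves 3 units to arrange: 2 × 2 × 3! = 4 × 6 = 24.

24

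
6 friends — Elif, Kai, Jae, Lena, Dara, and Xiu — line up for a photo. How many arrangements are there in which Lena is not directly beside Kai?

Of the 6! = 720 arrangements, those with Lena and Kai adjacent number 2 × 5! = 240 (treat the pair as a block with 2 internal orders).
Complementary counting: 720 − 240 = 480.

480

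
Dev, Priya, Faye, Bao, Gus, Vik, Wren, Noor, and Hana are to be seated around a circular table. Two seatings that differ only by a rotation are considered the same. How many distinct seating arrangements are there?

40320

Around a circle, 9 distinct people have 9!/9 = (8)! = 40320 rotationally distinct seatings.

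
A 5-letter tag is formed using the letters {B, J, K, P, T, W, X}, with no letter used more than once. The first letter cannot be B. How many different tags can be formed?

The first letter has 7−1 = 6 choices (anything except B).
The remaining 4 letters are filled from the other 6 symbols without repetition: 6 × 5 × 4 × 3 = 360.
Total: 6 × 360 = 2160.

2160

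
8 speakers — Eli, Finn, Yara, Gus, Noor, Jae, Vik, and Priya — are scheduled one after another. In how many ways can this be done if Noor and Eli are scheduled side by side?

10080

Place the 6 others and the Noor-Eli pair as 7 objects in a line; the pair has 2 internal arrangements.
That gives 2 × 7! = 2 × 5040 = 10080.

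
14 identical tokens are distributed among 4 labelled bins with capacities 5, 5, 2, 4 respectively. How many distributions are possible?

10

By stars and bars, unrestricted non-negative solutions to x_1+…+x_4 = 14 number C(14+3,3) = 680.
Subtract solutions that violate a single cap (substitute x_i' = x_i − (cap_i+1)): x_1 ≥ 6 gives C(11,3) = 165; x_2 ≥ 6 gives C(11,3) = 165; x_3 ≥ 3 gives C(14,3) = 364; x_4 ≥ 5 gives C(12,3) = 220. Together 914.
Add back pairs where two caps are both exceeded: 10 + 56 + 20 + 56 + 20 + 84 = 246.
Subtract triples: 0 + 0 + 1 + 1 = 2.
By inclusion–exclusion the count is 680 − 914 + 246 − 2 = 10.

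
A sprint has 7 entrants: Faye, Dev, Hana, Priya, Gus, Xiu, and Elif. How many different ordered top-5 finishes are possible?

2520

There are 7 choices for 1st place, 6 for 2nd, and so on down to 3 for position 5.
That gives 7 × 6 × 5 × 4 × 3 = 2520.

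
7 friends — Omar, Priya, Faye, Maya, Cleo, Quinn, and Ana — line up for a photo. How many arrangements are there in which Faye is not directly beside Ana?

There are 7! = 5040 arrangements in all. If Faye and Ana are adjacent, merging them into one block gives 2·(6)! = 1440 arrangements.
Complementary counting: 5040 − 1440 = 3600.

3600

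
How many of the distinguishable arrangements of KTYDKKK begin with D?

30

With the first slot taken by D, it remains to arrange the other 6 letters (KTYKKK).
Those 6 letters have K appearing 4 times, giving (6)!/(4!) = 30.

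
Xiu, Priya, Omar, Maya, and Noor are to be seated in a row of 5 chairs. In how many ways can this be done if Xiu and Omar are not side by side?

72

There are 5! = 120 arrangements in all. If Xiu and Omar are adjacent, merging them into one block gives 2·(4)! = 48 arrangements.
Complementary counting: 120 − 48 = 72.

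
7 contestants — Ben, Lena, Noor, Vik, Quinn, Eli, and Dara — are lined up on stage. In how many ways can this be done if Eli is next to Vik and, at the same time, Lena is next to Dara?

Treat {Eli,Vik} as one block (2 orders) and {Lena,Dara} as another (2 orders).
That leaves 5 units to arrange: 2 × 2 × 5! = 4 × 120 = 480.

480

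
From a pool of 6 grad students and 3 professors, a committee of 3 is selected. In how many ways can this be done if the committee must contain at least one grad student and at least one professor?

63

Unrestricted: C(9,3) = 84 ways to pick any 3 of the 9.
Subtract selections that omit an entire group: no grad students → C(3,3) = 1; no professors → C(6,3) = 20.
Both groups omitted at once is impossible, so 84 − 21 = 63.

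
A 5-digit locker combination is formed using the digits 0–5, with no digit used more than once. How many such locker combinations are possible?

720

With no repetition, fill the 5 digits in order: 6 choices, then 5, down to 2.
6 × 5 × 4 × 3 × 2 = 720.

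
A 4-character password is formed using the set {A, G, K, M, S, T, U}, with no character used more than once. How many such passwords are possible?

840

This is a permutation of 4 out of 7: P(7,4) = 7!/3!.
7 × 6 × 5 × 4 = 840.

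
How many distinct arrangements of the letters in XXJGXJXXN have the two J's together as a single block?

Treat the 2 copies of J as a single block. The multiset to arrange is then {JJ, G, N, X, X, X, X, X}, 8 items in all.
That gives (8)!/(5!) = 336 arrangements.

336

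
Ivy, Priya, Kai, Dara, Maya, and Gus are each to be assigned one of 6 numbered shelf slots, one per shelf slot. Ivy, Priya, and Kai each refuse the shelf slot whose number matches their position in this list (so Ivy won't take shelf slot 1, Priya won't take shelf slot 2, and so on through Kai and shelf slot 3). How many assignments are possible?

Let Aᵢ (for i ∈ {1, 2, 3}) be the placements that put person i in their forbidden shelf slot. Any j of these fix j positions, leaving (6−j)! ways to fill the rest, and there are C(3,j) ways to pick which j.
By inclusion–exclusion, the number of valid placements is Σ_{j=0}^{3} (−1)^j C(3,j)·(6−j)!.
Computing: 720 − 360 + 72 − 6 = 426.

426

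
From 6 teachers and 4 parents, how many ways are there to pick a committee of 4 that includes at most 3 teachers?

Split by how many teachers are chosen (0 through 3).
Sum: C(6,0)·C(4,4) + C(6,1)·C(4,3) + C(6,2)·C(4,2) + C(6,3)·C(4,1) = 1 + 24 + 90 + 80 = 195.

195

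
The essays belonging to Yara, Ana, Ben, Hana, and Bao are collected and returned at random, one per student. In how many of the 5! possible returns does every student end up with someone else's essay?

Let Aᵢ be the assignments in which student i gets their own essay. We want the size of the complement of A₁∪…∪A_5.
By inclusion–exclusion this is Σ_{j=0}^{5} (−1)^j C(5,j)·(5−j)!.
Computing: 120 − 120 + 60 − 20 + 5 − 1 = 44.

44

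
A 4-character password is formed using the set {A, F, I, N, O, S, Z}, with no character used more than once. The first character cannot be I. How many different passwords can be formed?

720

The first character has 7−1 = 6 choices (anything except I).
The remaining 3 characters are filled from the other 6 symbols without repetition: 6 × 5 × 4 = 120.
Total: 6 × 120 = 720.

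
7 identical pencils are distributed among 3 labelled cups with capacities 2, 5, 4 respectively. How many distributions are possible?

12

By stars and bars, unrestricted non-negative solutions to x_1+…+x_3 = 7 number C(7+2,2) = 36.
Subtract solutions that violate a single cap (substitute x_i' = x_i − (cap_i+1)): x_1 ≥ 3 gives C(6,2) = 15; x_2 ≥ 6 gives C(3,2) = 3; x_3 ≥ 5 gives C(4,2) = 6. Together 24.
No two caps can be exceeded simultaneously, so the pair terms are all 0.
By inclusion–exclusion the count is 36 − 24 + 0 = 12.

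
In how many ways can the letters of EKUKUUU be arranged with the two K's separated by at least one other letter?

75

There are 7!/(4!·2!) = 105 arrangements of EKUKUUU in total.
If the two K's are adjacent, glue them into one block, leaving 6 items to arrange: (6)!/(4!) = 30 ways.
Hence 105 − 30 = 75.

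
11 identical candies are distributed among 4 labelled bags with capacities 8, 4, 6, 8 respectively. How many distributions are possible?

Ignoring the caps, the number of non-negative solutions to x_1+…+x_4 = 11 is C(14,3) = 364.
Subtract solutions that violate a single cap (substitute x_i' = x_i − (cap_i+1)): x_1 ≥ 9 gives C(5,3) = 10; x_2 ≥ 5 gives C(9,3) = 84; x_3 ≥ 7 gives C(7,3) = 35; x_4 ≥ 9 gives C(5,3) = 10. Together 139.
No two caps can be exceeded simultaneously, so the pair terms are all 0.
By inclusion–exclusion the count is 364 − 139 + 0 = 225.

225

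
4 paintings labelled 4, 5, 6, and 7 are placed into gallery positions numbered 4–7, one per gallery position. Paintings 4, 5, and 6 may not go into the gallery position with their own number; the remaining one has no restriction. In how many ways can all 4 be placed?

11

Let Aᵢ (for i ∈ {4, 5, 6}) be the placements that put painting i in its forbidden gallery position. Any j of these fix j positions, leaving (4−j)! ways to fill the rest, and there are C(3,j) ways to pick which j.
By inclusion–exclusion, the number of valid placements is Σ_{j=0}^{3} (−1)^j C(3,j)·(4−j)!.
Computing: 24 − 18 + 6 − 1 = 11.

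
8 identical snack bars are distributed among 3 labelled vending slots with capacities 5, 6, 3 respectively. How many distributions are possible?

Without the upper bounds there are C(10,2) = 45 ways to split 8 among 3 vending slots.
Subtract solutions that violate a single cap (substitute x_i' = x_i − (cap_i+1)): x_1 ≥ 6 gives C(4,2) = 6; x_2 ≥ 7 gives C(3,2) = 3; x_3 ≥ 4 gives C(6,2) = 15. Together 24.
No two caps can be exceeded simultaneously, so the pair terms are all 0.
By inclusion–exclusion the count is 45 − 24 + 0 = 21.

21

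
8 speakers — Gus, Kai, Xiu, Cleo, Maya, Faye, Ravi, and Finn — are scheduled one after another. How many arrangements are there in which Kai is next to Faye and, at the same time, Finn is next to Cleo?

2880

Treat {Kai,Faye} as one block (2 orders) and {Finn,Cleo} as another (2 orders).
That leaves 6 units to arrange: 2 × 2 × 6! = 4 × 720 = 2880.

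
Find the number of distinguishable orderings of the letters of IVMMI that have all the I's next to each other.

Treat the 2 copies of I as a single block. The multiset to arrange is then {II, M, M, V}, 4 items in all.
That gives (4)!/(2!) = 12 arrangements.

12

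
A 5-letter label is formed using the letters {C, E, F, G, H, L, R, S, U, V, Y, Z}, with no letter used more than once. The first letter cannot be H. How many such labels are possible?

The first letter has 12−1 = 11 choices (anything except H).
The remaining 4 letters are filled from the other 11 symbols without repetition: 11 × 10 × 9 × 8 = 7920.
Total: 11 × 7920 = 87120.

87120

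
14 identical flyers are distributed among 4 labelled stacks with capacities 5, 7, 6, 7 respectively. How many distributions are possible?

Without the upper bounds there are C(17,3) = 680 ways to split 14 among 4 stacks.
Subtract solutions that violate a single cap (substitute x_i' = x_i − (cap_i+1)): x_1 ≥ 6 gives C(11,3) = 165; x_2 ≥ 8 gives C(9,3) = 84; x_3 ≥ 7 gives C(10,3) = 120; x_4 ≥ 8 gives C(9,3) = 84. Together 453.
Add back pairs where two caps are both exceeded: 1 + 4 + 1 + 0 + 0 + 0 = 6.
By inclusion–exclusion the count is 680 − 453 + 6 = 233.

233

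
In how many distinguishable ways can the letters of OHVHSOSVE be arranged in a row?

Letter multiplicities in OHVHSOSVE: E×1, H×2, O×2, S×2, V×2.
So there are 9! / (2!·2!·2!·2!) = 22680 distinguishable arrangements.

22680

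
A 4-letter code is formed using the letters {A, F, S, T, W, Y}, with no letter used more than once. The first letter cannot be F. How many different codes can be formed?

The first letter has 6−1 = 5 choices (anything except F).
The remaining 3 letters are filled from the other 5 symbols without repetition: 5 × 4 × 3 = 60.
Total: 5 × 60 = 300.

300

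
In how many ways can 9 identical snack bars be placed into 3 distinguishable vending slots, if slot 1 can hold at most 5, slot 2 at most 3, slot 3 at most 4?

10

By stars and bars, unrestricted non-negative solutions to x_1+…+x_3 = 9 number C(9+2,2) = 55.
Subtract solutions that violate a single cap (substitute x_i' = x_i − (cap_i+1)): x_1 ≥ 6 gives C(5,2) = 10; x_2 ≥ 4 gives C(7,2) = 21; x_3 ≥ 5 gives C(6,2) = 15. Together 46.
Add back pairs where two caps are both exceeded: 0 + 0 + 1 = 1.
By inclusion–exclusion the count is 55 − 46 + 1 = 10.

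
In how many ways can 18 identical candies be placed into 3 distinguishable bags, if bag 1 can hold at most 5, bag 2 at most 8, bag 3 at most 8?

10

By stars and bars, unrestricted non-negative solutions to x_1+…+x_3 = 18 number C(18+2,2) = 190.
Subtract solutions that violate a single cap (substitute x_i' = x_i − (cap_i+1)): x_1 ≥ 6 gives C(14,2) = 91; x_2 ≥ 9 gives C(11,2) = 55; x_3 ≥ 9 gives C(11,2) = 55. Together 201.
Add back pairs where two caps are both exceeded: 10 + 10 + 1 = 21.
By inclusion–exclusion the count is 190 − 201 + 21 = 10.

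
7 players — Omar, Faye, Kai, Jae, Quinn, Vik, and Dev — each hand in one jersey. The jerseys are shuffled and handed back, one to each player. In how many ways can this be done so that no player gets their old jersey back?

This is the derangement count D_7: permutations of 7 items with no fixed point.
By inclusion–exclusion this is Σ_{j=0}^{7} (−1)^j C(7,j)·(7−j)!.
Computing: 5040 − 5040 + 2520 − 840 + 210 − 42 + 7 − 1 = 1854.

1854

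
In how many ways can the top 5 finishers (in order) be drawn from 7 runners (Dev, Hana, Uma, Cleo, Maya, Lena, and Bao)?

There are 7 choices for 1st place, 6 for 2nd, and so on down to 3 for position 5.
That gives 7 × 6 × 5 × 4 × 3 = 2520.

2520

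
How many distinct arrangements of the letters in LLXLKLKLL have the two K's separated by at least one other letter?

There are 9!/(6!·2!) = 252 arrangements of LLXLKLKLL in total.
Arrangements with the K's together: treat KK as one letter, giving (8)!/(6!) = 56.
Hence 252 − 56 = 196.

196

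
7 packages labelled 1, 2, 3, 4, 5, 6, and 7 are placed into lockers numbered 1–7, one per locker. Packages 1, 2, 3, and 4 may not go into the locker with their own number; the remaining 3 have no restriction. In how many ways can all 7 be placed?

2790

Let Aᵢ (for 1 ≤ i ≤ 4) be the placements that put package i in its forbidden locker. Any j of these fix j positions, leaving (7−j)! ways to fill the rest, and there are C(4,j) ways to pick which j.
By inclusion–exclusion, the number of valid placements is Σ_{j=0}^{4} (−1)^j C(4,j)·(7−j)!.
Computing: 5040 − 2880 + 720 − 96 + 6 = 2790.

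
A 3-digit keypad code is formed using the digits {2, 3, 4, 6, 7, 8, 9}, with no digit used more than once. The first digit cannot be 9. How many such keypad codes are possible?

The first digit has 7−1 = 6 choices (anything except 9).
The remaining 2 digits are filled from the other 6 symbols without repetition: 6 × 5 = 30.
Total: 6 × 30 = 180.

180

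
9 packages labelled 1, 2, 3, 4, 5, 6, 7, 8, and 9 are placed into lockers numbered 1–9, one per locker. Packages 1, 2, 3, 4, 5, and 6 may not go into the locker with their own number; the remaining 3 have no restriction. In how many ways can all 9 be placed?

Let Aᵢ (for 1 ≤ i ≤ 6) be the placements that put package i in its forbidden locker. Any j of these fix j positions, leaving (9−j)! ways to fill the rest, and there are C(6,j) ways to pick which j.
By inclusion–exclusion, the number of valid placements is Σ_{j=0}^{6} (−1)^j C(6,j)·(9−j)!.
Computing: 362880 − 241920 + 75600 − 14400 + 1800 − 144 + 6 = 183822.

183822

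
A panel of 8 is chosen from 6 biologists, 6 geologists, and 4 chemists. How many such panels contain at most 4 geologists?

12105

Split by how many geologists are chosen (0 through 4).
Sum: C(6,0)·C(10,8) + C(6,1)·C(10,7) + C(6,2)·C(10,6) + C(6,3)·C(10,5) + C(6,4)·C(10,4) = 45 + 720 + 3150 + 5040 + 3150 = 12105.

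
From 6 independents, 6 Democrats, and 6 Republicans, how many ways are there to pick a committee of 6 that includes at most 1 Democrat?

Split by how many Democrats are chosen (0 through 1).
Sum: C(6,0)·C(12,6) + C(6,1)·C(12,5) = 924 + 4752 = 5676.

5676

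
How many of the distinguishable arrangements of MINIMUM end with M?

Fix M in the last position and arrange the remaining 6 letters.
Those 6 letters have I appearing twice and M appearing twice, giving (6)!/(2!·2!) = 180.

180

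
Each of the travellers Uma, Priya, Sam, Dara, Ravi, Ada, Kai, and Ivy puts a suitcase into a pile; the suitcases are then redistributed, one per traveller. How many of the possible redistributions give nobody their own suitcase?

14833

Let Aᵢ be the assignments in which traveller i gets their own suitcase. We want the size of the complement of A₁∪…∪A_8.
By inclusion–exclusion this is Σ_{j=0}^{8} (−1)^j C(8,j)·(8−j)!.
Computing: 40320 − 40320 + 20160 − 6720 + 1680 − 336 + 56 − 8 + 1 = 14833.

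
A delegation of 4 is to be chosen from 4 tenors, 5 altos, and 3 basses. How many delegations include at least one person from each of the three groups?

270

With no constraint there are C(12,4) = 495 possible selections.
Subtract selections that omit an entire group: no tenors → C(8,4) = 70; no altos → C(7,4) = 35; no basses → C(9,4) = 126.
Add back selections omitting two groups (i.e. drawn from a single group): C(4,4) + C(5,4) + C(3,4) = 6.
By inclusion–exclusion: 495 − 231 + 6 = 270.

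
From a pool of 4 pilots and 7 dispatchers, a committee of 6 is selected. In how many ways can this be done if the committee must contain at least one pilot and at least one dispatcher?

455

With no constraint there are C(11,6) = 462 possible selections.
Subtract selections that omit an entire group: no pilots → C(7,6) = 7; no dispatchers → C(4,6) = 0.
Both groups omitted at once is impossible, so 462 − 7 = 455.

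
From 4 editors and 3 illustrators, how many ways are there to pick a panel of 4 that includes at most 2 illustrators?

31

Split by how many illustrators are chosen (0 through 2).
Sum: C(3,0)·C(4,4) + C(3,1)·C(4,3) + C(3,2)·C(4,2) = 1 + 12 + 18 = 31.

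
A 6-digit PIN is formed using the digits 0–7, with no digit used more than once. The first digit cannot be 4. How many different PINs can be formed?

The first digit has 8−1 = 7 choices (anything except 4).
The remaining 5 digits are filled from the other 7 symbols without repetition: 7 × 6 × 5 × 4 × 3 = 2520.
Total: 7 × 2520 = 17640.

17640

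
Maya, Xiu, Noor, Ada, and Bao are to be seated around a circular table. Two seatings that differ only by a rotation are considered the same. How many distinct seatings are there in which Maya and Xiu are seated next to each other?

12

Glue Maya and Xiu into a block (2 internal orders). Seating 4 units around a circle gives (3)! arrangements.
So 2 × (3)! = 2 × 6 = 12.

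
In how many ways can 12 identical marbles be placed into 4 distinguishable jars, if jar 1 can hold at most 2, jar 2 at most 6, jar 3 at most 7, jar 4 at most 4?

74

Without the upper bounds there are C(15,3) = 455 ways to split 12 among 4 jars.
Subtract solutions that violate a single cap (substitute x_i' = x_i − (cap_i+1)): x_1 ≥ 3 gives C(12,3) = 220; x_2 ≥ 7 gives C(8,3) = 56; x_3 ≥ 8 gives C(7,3) = 35; x_4 ≥ 5 gives C(10,3) = 120. Together 431.
Add back pairs where two caps are both exceeded: 10 + 4 + 35 + 0 + 1 + 0 = 50.
By inclusion–exclusion the count is 455 − 431 + 50 = 74.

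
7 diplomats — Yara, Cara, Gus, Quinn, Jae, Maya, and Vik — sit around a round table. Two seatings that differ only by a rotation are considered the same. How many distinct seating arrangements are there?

Seat Yara anywhere (absorbing the rotational symmetry), then permute the other 6: (6)! = 720.

720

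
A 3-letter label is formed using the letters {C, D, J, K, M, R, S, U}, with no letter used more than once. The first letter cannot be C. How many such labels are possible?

294

The first letter has 8−1 = 7 choices (anything except C).
The remaining 2 letters are filled from the other 7 symbols without repetition: 7 × 6 = 42.
Total: 7 × 42 = 294.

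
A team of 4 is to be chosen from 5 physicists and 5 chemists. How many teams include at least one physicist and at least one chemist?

200

Unrestricted: C(10,4) = 210 ways to pick any 4 of the 10.
Selections missing a whole group: no physicists → C(5,4) = 5; no chemists → C(5,4) = 5.
Both groups omitted at once is impossible, so 210 − 10 = 200.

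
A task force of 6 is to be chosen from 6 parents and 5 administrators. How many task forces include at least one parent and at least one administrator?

Unrestricted: C(11,6) = 462 ways to pick any 6 of the 11.
Subtract selections that omit an entire group: no parents → C(5,6) = 0; no administrators → C(6,6) = 1.
Both groups omitted at once is impossible, so 462 − 1 = 461.

461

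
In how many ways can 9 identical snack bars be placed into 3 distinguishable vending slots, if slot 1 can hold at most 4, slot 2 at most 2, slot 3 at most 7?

Ignoring the caps, the number of non-negative solutions to x_1+…+x_3 = 9 is C(11,2) = 55.
Subtract solutions that violate a single cap (substitute x_i' = x_i − (cap_i+1)): x_1 ≥ 5 gives C(6,2) = 15; x_2 ≥ 3 gives C(8,2) = 28; x_3 ≥ 8 gives C(3,2) = 3. Together 46.
Add back pairs where two caps are both exceeded: 3 + 0 + 0 = 3.
By inclusion–exclusion the count is 55 − 46 + 3 = 12.

12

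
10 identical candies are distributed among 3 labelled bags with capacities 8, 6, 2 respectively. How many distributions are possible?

18

Ignoring the caps, the number of non-negative solutions to x_1+…+x_3 = 10 is C(12,2) = 66.
Subtract solutions that violate a single cap (substitute x_i' = x_i − (cap_i+1)): x_1 ≥ 9 gives C(3,2) = 3; x_2 ≥ 7 gives C(5,2) = 10; x_3 ≥ 3 gives C(9,2) = 36. Together 49.
Add back pairs where two caps are both exceeded: 0 + 0 + 1 = 1.
By inclusion–exclusion the count is 66 − 49 + 1 = 18.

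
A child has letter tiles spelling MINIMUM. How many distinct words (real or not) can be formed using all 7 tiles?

Letter multiplicities in MINIMUM: I×2, M×3, N×1, U×1.
Dividing 7! = 5040 by 3!·2! = 12 for the repeated letters gives 420.

420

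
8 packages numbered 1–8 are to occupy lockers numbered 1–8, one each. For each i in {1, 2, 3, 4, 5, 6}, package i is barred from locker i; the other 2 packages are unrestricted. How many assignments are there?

18806

Let Aᵢ (for 1 ≤ i ≤ 6) be the placements that put package i in its forbidden locker. Any j of these fix j positions, leaving (8−j)! ways to fill the rest, and there are C(6,j) ways to pick which j.
By inclusion–exclusion, the number of valid placements is Σ_{j=0}^{6} (−1)^j C(6,j)·(8−j)!.
Computing: 40320 − 30240 + 10800 − 2400 + 360 − 36 + 2 = 18806.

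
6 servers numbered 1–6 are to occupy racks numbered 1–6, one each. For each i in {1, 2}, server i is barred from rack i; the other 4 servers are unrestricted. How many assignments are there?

Let Aᵢ (for i ∈ {1, 2}) be the placements that put server i in its forbidden rack. Any j of these fix j positions, leaving (6−j)! ways to fill the rest, and there are C(2,j) ways to pick which j.
By inclusion–exclusion, the number of valid placements is Σ_{j=0}^{2} (−1)^j C(2,j)·(6−j)!.
Computing: 720 − 240 + 24 = 504.

504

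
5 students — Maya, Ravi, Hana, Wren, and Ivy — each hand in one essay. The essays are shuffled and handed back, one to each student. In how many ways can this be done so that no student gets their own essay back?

Count assignments avoiding every fixed point. For any j of the 5 students fixed to their own essay, the other 5−j can be arranged in (5−j)! ways.
By inclusion–exclusion this is Σ_{j=0}^{5} (−1)^j C(5,j)·(5−j)!.
Computing: 120 − 120 + 60 − 20 + 5 − 1 = 44.

44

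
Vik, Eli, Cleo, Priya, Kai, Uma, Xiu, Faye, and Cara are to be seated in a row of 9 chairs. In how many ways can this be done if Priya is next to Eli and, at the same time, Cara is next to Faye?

20160

Treat {Priya,Eli} as one block (2 orders) and {Cara,Faye} as another (2 orders).
That leaves 7 units to arrange: 2 × 2 × 7! = 4 × 5040 = 20160.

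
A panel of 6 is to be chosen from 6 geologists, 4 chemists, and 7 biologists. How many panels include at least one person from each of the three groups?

9996

With no constraint there are C(17,6) = 12376 possible selections.
Selections missing a whole group: no geologists → C(11,6) = 462; no chemists → C(13,6) = 1716; no biologists → C(10,6) = 210.
Add back selections omitting two groups (i.e. drawn from a single group): C(6,6) + C(4,6) + C(7,6) = 8.
By inclusion–exclusion: 12376 − 2388 + 8 = 9996.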